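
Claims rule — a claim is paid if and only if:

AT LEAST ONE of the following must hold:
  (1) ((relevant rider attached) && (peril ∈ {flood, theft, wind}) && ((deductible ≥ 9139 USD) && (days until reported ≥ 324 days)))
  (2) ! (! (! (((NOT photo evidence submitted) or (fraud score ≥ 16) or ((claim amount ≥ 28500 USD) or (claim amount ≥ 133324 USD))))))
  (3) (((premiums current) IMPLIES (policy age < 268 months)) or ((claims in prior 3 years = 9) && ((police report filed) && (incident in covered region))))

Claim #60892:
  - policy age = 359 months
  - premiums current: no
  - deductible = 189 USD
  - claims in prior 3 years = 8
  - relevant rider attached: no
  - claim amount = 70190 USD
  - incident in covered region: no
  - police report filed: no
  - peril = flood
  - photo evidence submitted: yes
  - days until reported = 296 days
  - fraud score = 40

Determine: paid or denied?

Atomic conditions:
  relevant rider attached: no → false
  peril ∈ {flood, theft, wind}: flood is in the set → true
  deductible ≥ 9139 USD: 189 ≥ 9139 is false
  days until reported ≥ 324 days: 296 ≥ 324 is false
  NOT photo evidence submitted: yes → false
  fraud score ≥ 16: 40 ≥ 16 is true
  claim amount ≥ 28500 USD: 70190 ≥ 28500 is true
  claim amount ≥ 133324 USD: 70190 ≥ 133324 is false
  premiums current: no → false
  policy age < 268 months: 359 < 268 is false
  claims in prior 3 years = 9: 8 == 9 is false
  police report filed: no → false
  incident in covered region: no → false
Combine:
[1.3] false AND false = false
[1] false AND true AND false = false
[2.1.1.1.3] true OR false = true
[2.1.1.1] false OR true OR true = true
[2.1.1] NOT true = false
[2.1] NOT false = true
[2] NOT true = false
[3.1] false → false (antecedent false ⇒ implication holds) = true
[3.2.2] false AND false = false
[3.2] false AND false = false
[3] true OR false = true
[root] false OR false OR true = true
Overall: true → paid

Paid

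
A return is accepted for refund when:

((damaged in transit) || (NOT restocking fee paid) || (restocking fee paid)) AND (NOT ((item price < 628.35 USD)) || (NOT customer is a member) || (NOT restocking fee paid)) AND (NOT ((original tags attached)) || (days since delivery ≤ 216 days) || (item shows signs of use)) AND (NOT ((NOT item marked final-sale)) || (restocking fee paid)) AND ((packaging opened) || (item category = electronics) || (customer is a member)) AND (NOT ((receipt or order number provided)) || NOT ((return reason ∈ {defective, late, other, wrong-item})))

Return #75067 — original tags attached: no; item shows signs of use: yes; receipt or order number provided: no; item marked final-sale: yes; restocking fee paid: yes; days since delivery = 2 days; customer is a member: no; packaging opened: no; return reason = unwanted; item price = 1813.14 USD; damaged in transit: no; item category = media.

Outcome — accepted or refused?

Atomic conditions:
  damaged in transit: no → false
  NOT restocking fee paid: yes → false
  restocking fee paid: yes → true
  item price < 628.35 USD: 1813.14 < 628.35 is false
  NOT customer is a member: no → true
  original tags attached: no → false
  days since delivery ≤ 216 days: 2 ≤ 216 is true
  item shows signs of use: yes → true
  NOT item marked final-sale: yes → false
  packaging opened: no → false
  item category = electronics: media == electronics is false
  customer is a member: no → false
  receipt or order number provided: no → false
  return reason ∈ {defective, late, other, wrong-item}: unwanted is not in the set → false
Combine:
[1] false OR false OR true = true
[2.1] NOT false = true
[2] true OR true OR false = true
[3.1] NOT false = true
[3] true OR true OR true = true
[4.1] NOT false = true
[4] true OR true = true
[5] false OR false OR false = false
[6.1] NOT false = true
[6.2] NOT false = true
[6] true OR true = true
[root] true AND true AND true AND true AND false AND true = false
Overall: false → refused

Refused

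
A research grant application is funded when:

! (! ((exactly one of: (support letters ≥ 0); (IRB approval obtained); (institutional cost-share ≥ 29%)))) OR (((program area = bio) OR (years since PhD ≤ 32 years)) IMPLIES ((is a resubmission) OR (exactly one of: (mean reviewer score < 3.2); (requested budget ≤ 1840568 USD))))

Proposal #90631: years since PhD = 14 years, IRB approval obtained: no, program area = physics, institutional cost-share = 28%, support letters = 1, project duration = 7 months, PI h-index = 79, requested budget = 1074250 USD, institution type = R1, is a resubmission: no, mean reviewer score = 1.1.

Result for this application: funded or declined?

Atomic conditions:
  support letters ≥ 0: 1 ≥ 0 is true
  IRB approval obtained: no → false
  institutional cost-share ≥ 29%: 28 ≥ 29 is false
  program area = bio: physics == bio is false
  years since PhD ≤ 32 years: 14 ≤ 32 is true
  is a resubmission: no → false
  mean reviewer score < 3.2: 1.1 < 3.2 is true
  requested budget ≤ 1840568 USD: 1074250 ≤ 1840568 is true
Combine:
[1.1.1] exactly-one(true, false, false) = true
[1.1] NOT true = false
[1] NOT false = true
[2.1] false OR true = true
[2.2.2] exactly-one(true, true) = false
[2.2] false OR false = false
[2] true → false = false
[root] true OR false = true
Overall: true → funded

Funded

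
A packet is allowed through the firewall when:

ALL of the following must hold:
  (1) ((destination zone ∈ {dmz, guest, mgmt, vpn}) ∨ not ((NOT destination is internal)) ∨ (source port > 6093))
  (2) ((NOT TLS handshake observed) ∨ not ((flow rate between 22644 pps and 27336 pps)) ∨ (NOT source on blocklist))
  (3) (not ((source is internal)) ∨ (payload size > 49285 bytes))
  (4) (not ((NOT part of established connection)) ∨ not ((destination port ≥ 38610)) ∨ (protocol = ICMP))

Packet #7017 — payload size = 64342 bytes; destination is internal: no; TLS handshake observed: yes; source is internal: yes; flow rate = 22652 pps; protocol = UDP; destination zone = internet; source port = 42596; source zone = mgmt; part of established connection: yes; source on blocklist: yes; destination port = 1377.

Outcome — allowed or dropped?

Dropped

Atomic conditions:
  destination zone ∈ {dmz, guest, mgmt, vpn}: internet is not in the set → false
  NOT destination is internal: no → true
  source port > 6093: 42596 > 6093 is true
  NOT TLS handshake observed: yes → false
  flow rate between 22644 pps and 27336 pps: 22652 in [22644, 27336] is true
  NOT source on blocklist: yes → false
  source is internal: yes → true
  payload size > 49285 bytes: 64342 > 49285 is true
  NOT part of established connection: yes → false
  destination port ≥ 38610: 1377 ≥ 38610 is false
  protocol = ICMP: UDP == ICMP is false
Combine:
[1.2] NOT true = false
[1] false OR false OR true = true
[2.2] NOT true = false
[2] false OR false OR false = false
[3.1] NOT true = false
[3] false OR true = true
[4.1] NOT false = true
[4.2] NOT false = true
[4] true OR true OR false = true
[root] true AND false AND true AND true = false
Overall: false → dropped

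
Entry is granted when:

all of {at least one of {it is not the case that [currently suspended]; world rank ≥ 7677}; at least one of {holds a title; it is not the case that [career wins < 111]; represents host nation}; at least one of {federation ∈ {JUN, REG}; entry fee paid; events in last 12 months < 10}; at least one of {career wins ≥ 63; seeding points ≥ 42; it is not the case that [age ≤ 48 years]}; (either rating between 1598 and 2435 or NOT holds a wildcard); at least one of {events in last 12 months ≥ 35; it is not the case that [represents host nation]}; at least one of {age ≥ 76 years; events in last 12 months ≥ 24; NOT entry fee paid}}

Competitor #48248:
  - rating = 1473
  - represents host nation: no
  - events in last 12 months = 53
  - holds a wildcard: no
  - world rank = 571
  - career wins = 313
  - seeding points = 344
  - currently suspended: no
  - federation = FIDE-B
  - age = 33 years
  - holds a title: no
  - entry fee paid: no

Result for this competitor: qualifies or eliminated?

Eliminated

Atomic conditions:
  currently suspended: no → false
  world rank ≥ 7677: 571 ≥ 7677 is false
  holds a title: no → false
  career wins < 111: 313 < 111 is false
  represents host nation: no → false
  federation ∈ {JUN, REG}: FIDE-B is not in the set → false
  entry fee paid: no → false
  events in last 12 months < 10: 53 < 10 is false
  career wins ≥ 63: 313 ≥ 63 is true
  seeding points ≥ 42: 344 ≥ 42 is true
  age ≤ 48 years: 33 ≤ 48 is true
  rating between 1598 and 2435: 1473 in [1598, 2435] is false
  NOT holds a wildcard: no → true
  events in last 12 months ≥ 35: 53 ≥ 35 is true
  age ≥ 76 years: 33 ≥ 76 is false
  events in last 12 months ≥ 24: 53 ≥ 24 is true
  NOT entry fee paid: no → true
Combine:
[1.1] NOT false = true
[1] true OR false = true
[2.2] NOT false = true
[2] false OR true OR false = true
[3] false OR false OR false = false
[4.3] NOT true = false
[4] true OR true OR false = true
[5] false OR true = true
[6.2] NOT false = true
[6] true OR true = true
[7] false OR true OR true = true
[root] true AND true AND false AND true AND true AND true AND true = false
Overall: false → eliminated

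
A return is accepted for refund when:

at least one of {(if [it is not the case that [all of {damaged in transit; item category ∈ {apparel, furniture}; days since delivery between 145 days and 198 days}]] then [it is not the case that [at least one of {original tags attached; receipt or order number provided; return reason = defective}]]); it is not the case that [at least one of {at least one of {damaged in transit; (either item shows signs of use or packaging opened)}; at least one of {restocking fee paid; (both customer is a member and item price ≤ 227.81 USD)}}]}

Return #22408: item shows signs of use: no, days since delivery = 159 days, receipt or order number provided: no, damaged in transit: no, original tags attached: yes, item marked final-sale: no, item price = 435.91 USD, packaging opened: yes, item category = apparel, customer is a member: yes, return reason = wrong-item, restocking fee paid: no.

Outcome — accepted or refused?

Refused

Atomic conditions:
  damaged in transit: no → false
  item category ∈ {apparel, furniture}: apparel is in the set → true
  days since delivery between 145 days and 198 days: 159 in [145, 198] is true
  original tags attached: yes → true
  receipt or order number provided: no → false
  return reason = defective: wrong-item == defective is false
  item shows signs of use: no → false
  packaging opened: yes → true
  restocking fee paid: no → false
  customer is a member: yes → true
  item price ≤ 227.81 USD: 435.91 ≤ 227.81 is false
Combine:
[1.1.1] false AND true AND true = false
[1.1] NOT false = true
[1.2.1] true OR false OR false = true
[1.2] NOT true = false
[1] true → false = false
[2.1.1.2] false OR true = true
[2.1.1] false OR true = true
[2.1.2.2] true AND false = false
[2.1.2] false OR false = false
[2.1] true OR false = true
[2] NOT true = false
[root] false OR false = false
Overall: false → refused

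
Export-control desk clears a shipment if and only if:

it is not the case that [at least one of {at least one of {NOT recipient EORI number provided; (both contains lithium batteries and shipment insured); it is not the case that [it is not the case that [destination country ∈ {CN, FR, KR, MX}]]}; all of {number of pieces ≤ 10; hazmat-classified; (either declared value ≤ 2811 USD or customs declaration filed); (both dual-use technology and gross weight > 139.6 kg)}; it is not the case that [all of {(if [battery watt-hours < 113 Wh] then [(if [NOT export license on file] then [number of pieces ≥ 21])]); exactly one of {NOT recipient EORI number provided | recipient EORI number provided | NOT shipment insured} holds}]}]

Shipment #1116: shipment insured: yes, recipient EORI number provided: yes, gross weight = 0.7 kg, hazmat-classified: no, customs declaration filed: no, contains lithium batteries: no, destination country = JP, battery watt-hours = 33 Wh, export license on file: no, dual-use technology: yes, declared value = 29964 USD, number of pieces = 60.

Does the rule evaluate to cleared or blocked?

Atomic conditions:
  NOT recipient EORI number provided: yes → false
  contains lithium batteries: no → false
  shipment insured: yes → true
  destination country ∈ {CN, FR, KR, MX}: JP is not in the set → false
  number of pieces ≤ 10: 60 ≤ 10 is false
  hazmat-classified: no → false
  declared value ≤ 2811 USD: 29964 ≤ 2811 is false
  customs declaration filed: no → false
  dual-use technology: yes → true
  gross weight > 139.6 kg: 0.7 > 139.6 is false
  battery watt-hours < 113 Wh: 33 < 113 is true
  NOT export license on file: no → true
  number of pieces ≥ 21: 60 ≥ 21 is true
  recipient EORI number provided: yes → true
  NOT shipment insured: yes → false
Combine:
[1.1.2] false AND true = false
[1.1.3.1] NOT false = true
[1.1.3] NOT true = false
[1.1] false OR false OR false = false
[1.2.3] false OR false = false
[1.2.4] true AND false = false
[1.2] false AND false AND false AND false = false
[1.3.1.1.2] true → true = true
[1.3.1.1] true → true = true
[1.3.1.2] exactly-one(false, true, false) = true
[1.3.1] true AND true = true
[1.3] NOT true = false
[1] false OR false OR false = false
[root] NOT false = true
Overall: true → cleared

Cleared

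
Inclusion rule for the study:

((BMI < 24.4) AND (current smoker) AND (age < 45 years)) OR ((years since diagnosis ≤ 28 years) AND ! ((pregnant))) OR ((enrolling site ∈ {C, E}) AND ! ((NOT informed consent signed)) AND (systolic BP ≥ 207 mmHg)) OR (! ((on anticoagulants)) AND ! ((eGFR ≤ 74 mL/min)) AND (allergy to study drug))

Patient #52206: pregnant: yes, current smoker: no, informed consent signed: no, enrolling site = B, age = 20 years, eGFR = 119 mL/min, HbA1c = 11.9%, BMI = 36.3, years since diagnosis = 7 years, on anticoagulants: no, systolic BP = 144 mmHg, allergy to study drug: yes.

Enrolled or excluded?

Enrolled

Atomic conditions:
  BMI < 24.4: 36.3 < 24.4 is false
  current smoker: no → false
  age < 45 years: 20 < 45 is true
  years since diagnosis ≤ 28 years: 7 ≤ 28 is true
  pregnant: yes → true
  enrolling site ∈ {C, E}: B is not in the set → false
  NOT informed consent signed: no → true
  systolic BP ≥ 207 mmHg: 144 ≥ 207 is false
  on anticoagulants: no → false
  eGFR ≤ 74 mL/min: 119 ≤ 74 is false
  allergy to study drug: yes → true
Combine:
[1] false AND false AND true = false
[2.2] NOT true = false
[2] true AND false = false
[3.2] NOT true = false
[3] false AND false AND false = false
[4.1] NOT false = true
[4.2] NOT false = true
[4] true AND true AND true = true
[root] false OR false OR false OR true = true
Overall: true → enrolled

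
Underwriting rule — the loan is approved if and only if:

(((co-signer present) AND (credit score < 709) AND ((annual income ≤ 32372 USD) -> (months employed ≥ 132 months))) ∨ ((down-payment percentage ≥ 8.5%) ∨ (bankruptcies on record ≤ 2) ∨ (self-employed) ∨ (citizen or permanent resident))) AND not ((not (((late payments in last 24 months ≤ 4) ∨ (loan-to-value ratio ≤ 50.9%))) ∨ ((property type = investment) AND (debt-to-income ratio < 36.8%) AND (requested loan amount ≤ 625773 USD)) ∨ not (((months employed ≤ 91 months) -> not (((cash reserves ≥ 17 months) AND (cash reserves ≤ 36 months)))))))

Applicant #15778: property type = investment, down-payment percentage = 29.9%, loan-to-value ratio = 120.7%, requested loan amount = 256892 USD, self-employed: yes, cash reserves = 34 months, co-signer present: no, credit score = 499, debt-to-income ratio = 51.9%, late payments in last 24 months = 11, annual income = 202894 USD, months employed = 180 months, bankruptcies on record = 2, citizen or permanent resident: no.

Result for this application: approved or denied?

Atomic conditions:
  co-signer present: no → false
  credit score < 709: 499 < 709 is true
  annual income ≤ 32372 USD: 202894 ≤ 32372 is false
  months employed ≥ 132 months: 180 ≥ 132 is true
  down-payment percentage ≥ 8.5%: 29.9 ≥ 8.5 is true
  bankruptcies on record ≤ 2: 2 ≤ 2 is true
  self-employed: yes → true
  citizen or permanent resident: no → false
  late payments in last 24 months ≤ 4: 11 ≤ 4 is false
  loan-to-value ratio ≤ 50.9%: 120.7 ≤ 50.9 is false
  property type = investment: investment == investment is true
  debt-to-income ratio < 36.8%: 51.9 < 36.8 is false
  requested loan amount ≤ 625773 USD: 256892 ≤ 625773 is true
  months employed ≤ 91 months: 180 ≤ 91 is false
  cash reserves ≥ 17 months: 34 ≥ 17 is true
  cash reserves ≤ 36 months: 34 ≤ 36 is true
Combine:
[1.1.3] false → true (antecedent false ⇒ implication holds) = true
[1.1] false AND true AND true = false
[1.2] true OR true OR true OR false = true
[1] false OR true = true
[2.1.1.1] false OR false = false
[2.1.1] NOT false = true
[2.1.2] true AND false AND true = false
[2.1.3.1.2.1] true AND true = true
[2.1.3.1.2] NOT true = false
[2.1.3.1] false → false (antecedent false ⇒ implication holds) = true
[2.1.3] NOT true = false
[2.1] true OR false OR false = true
[2] NOT true = false
[root] true AND false = false
Overall: false → denied

Denied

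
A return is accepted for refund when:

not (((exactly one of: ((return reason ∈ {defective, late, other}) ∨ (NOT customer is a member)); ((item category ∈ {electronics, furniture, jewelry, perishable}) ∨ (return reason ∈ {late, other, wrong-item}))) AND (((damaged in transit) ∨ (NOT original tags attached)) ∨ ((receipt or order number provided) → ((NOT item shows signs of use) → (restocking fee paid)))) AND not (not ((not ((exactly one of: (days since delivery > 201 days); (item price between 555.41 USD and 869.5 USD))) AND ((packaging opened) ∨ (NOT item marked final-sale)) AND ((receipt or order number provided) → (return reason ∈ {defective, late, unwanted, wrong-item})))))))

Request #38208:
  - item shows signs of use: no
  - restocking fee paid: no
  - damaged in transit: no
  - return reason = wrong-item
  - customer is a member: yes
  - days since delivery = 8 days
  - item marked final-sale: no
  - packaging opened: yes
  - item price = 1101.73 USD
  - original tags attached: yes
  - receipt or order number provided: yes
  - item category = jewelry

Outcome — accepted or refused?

Accepted

Atomic conditions:
  return reason ∈ {defective, late, other}: wrong-item is not in the set → false
  NOT customer is a member: yes → false
  item category ∈ {electronics, furniture, jewelry, perishable}: jewelry is in the set → true
  return reason ∈ {late, other, wrong-item}: wrong-item is in the set → true
  damaged in transit: no → false
  NOT original tags attached: yes → false
  receipt or order number provided: yes → true
  NOT item shows signs of use: no → true
  restocking fee paid: no → false
  days since delivery > 201 days: 8 > 201 is false
  item price between 555.41 USD and 869.5 USD: 1101.73 in [555.41, 869.5] is false
  packaging opened: yes → true
  NOT item marked final-sale: no → true
  return reason ∈ {defective, late, unwanted, wrong-item}: wrong-item is in the set → true
Combine:
[1.1.1] false OR false = false
[1.1.2] true OR true = true
[1.1] exactly-one(false, true) = true
[1.2.1] false OR false = false
[1.2.2.2] true → false = false
[1.2.2] true → false = false
[1.2] false OR false = false
[1.3.1.1.1.1] exactly-one(false, false) = false
[1.3.1.1.1] NOT false = true
[1.3.1.1.2] true OR true = true
[1.3.1.1.3] true → true = true
[1.3.1.1] true AND true AND true = true
[1.3.1] NOT true = false
[1.3] NOT false = true
[1] true AND false AND true = false
[root] NOT false = true
Overall: true → accepted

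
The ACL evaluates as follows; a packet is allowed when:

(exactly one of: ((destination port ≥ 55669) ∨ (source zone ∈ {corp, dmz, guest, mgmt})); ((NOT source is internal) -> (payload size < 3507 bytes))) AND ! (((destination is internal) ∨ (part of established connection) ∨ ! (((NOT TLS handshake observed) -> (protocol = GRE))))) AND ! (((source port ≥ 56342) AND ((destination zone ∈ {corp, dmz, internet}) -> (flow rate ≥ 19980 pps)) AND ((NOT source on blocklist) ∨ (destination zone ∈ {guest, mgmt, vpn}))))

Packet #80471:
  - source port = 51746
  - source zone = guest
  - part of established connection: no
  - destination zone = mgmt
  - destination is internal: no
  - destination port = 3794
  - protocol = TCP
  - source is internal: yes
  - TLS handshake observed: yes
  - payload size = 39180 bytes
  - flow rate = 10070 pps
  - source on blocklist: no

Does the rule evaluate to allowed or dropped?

Dropped

Atomic conditions:
  destination port ≥ 55669: 3794 ≥ 55669 is false
  source zone ∈ {corp, dmz, guest, mgmt}: guest is in the set → true
  NOT source is internal: yes → false
  payload size < 3507 bytes: 39180 < 3507 is false
  destination is internal: no → false
  part of established connection: no → false
  NOT TLS handshake observed: yes → false
  protocol = GRE: TCP == GRE is false
  source port ≥ 56342: 51746 ≥ 56342 is false
  destination zone ∈ {corp, dmz, internet}: mgmt is not in the set → false
  flow rate ≥ 19980 pps: 10070 ≥ 19980 is false
  NOT source on blocklist: no → true
  destination zone ∈ {guest, mgmt, vpn}: mgmt is in the set → true
Combine:
[1.1] false OR true = true
[1.2] false → false (antecedent false ⇒ implication holds) = true
[1] exactly-one(true, true) = false
[2.1.3.1] false → false (antecedent false ⇒ implication holds) = true
[2.1.3] NOT true = false
[2.1] false OR false OR false = false
[2] NOT false = true
[3.1.2] false → false (antecedent false ⇒ implication holds) = true
[3.1.3] true OR true = true
[3.1] false AND true AND true = false
[3] NOT false = true
[root] false AND true AND true = false
Overall: false → dropped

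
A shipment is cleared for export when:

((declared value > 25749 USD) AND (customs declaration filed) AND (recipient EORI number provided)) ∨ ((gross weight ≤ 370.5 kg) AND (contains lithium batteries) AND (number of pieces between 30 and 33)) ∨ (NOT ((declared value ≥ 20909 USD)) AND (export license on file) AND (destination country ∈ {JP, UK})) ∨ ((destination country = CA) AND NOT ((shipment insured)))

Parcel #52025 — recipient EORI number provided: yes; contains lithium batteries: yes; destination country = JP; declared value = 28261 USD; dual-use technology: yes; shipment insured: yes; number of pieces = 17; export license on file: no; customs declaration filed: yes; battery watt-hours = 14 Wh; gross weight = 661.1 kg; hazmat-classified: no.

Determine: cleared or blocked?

Cleared

Atomic conditions:
  declared value > 25749 USD: 28261 > 25749 is true
  customs declaration filed: yes → true
  recipient EORI number provided: yes → true
  gross weight ≤ 370.5 kg: 661.1 ≤ 370.5 is false
  contains lithium batteries: yes → true
  number of pieces between 30 and 33: 17 in [30, 33] is false
  declared value ≥ 20909 USD: 28261 ≥ 20909 is true
  export license on file: no → false
  destination country ∈ {JP, UK}: JP is in the set → true
  destination country = CA: JP == CA is false
  shipment insured: yes → true
Combine:
[1] true AND true AND true = true
[2] false AND true AND false = false
[3.1] NOT true = false
[3] false AND false AND true = false
[4.2] NOT true = false
[4] false AND false = false
[root] true OR false OR false OR false = true
Overall: true → cleared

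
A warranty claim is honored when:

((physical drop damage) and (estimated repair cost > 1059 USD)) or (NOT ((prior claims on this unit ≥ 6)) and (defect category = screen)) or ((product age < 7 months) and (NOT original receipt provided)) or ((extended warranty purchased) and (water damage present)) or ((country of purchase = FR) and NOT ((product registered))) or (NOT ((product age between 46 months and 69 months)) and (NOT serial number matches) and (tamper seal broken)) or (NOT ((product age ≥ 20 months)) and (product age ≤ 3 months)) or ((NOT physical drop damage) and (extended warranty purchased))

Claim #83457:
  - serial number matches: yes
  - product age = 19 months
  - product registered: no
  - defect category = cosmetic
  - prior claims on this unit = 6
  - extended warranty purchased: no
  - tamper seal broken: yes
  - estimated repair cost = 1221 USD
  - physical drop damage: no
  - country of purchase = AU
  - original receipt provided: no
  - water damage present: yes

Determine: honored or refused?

Atomic conditions:
  physical drop damage: no → false
  estimated repair cost > 1059 USD: 1221 > 1059 is true
  prior claims on this unit ≥ 6: 6 ≥ 6 is true
  defect category = screen: cosmetic == screen is false
  product age < 7 months: 19 < 7 is false
  NOT original receipt provided: no → true
  extended warranty purchased: no → false
  water damage present: yes → true
  country of purchase = FR: AU == FR is false
  product registered: no → false
  product age between 46 months and 69 months: 19 in [46, 69] is false
  NOT serial number matches: yes → false
  tamper seal broken: yes → true
  product age ≥ 20 months: 19 ≥ 20 is false
  product age ≤ 3 months: 19 ≤ 3 is false
  NOT physical drop damage: no → true
Combine:
[1] false AND true = false
[2.1] NOT true = false
[2] false AND false = false
[3] false AND true = false
[4] false AND true = false
[5.2] NOT false = true
[5] false AND true = false
[6.1] NOT false = true
[6] true AND false AND true = false
[7.1] NOT false = true
[7] true AND false = false
[8] true AND false = false
[root] false OR false OR false OR false OR false OR false OR false OR false = false
Overall: false → refused

Refused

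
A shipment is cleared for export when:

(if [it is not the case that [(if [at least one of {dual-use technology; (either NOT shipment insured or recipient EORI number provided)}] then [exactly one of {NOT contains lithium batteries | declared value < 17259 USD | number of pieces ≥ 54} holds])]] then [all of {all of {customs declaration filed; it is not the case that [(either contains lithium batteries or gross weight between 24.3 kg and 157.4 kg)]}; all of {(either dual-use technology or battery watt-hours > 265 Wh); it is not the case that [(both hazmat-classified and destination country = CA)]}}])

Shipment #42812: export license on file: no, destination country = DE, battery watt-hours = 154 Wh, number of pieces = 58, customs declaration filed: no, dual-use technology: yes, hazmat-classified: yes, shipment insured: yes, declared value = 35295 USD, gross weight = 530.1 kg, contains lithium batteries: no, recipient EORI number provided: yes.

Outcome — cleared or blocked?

Atomic conditions:
  dual-use technology: yes → true
  NOT shipment insured: yes → false
  recipient EORI number provided: yes → true
  NOT contains lithium batteries: no → true
  declared value < 17259 USD: 35295 < 17259 is false
  number of pieces ≥ 54: 58 ≥ 54 is true
  customs declaration filed: no → false
  contains lithium batteries: no → false
  gross weight between 24.3 kg and 157.4 kg: 530.1 in [24.3, 157.4] is false
  battery watt-hours > 265 Wh: 154 > 265 is false
  hazmat-classified: yes → true
  destination country = CA: DE == CA is false
Combine:
[1.1.1.2] false OR true = true
[1.1.1] true OR true = true
[1.1.2] exactly-one(true, false, true) = false
[1.1] true → false = false
[1] NOT false = true
[2.1.2.1] false OR false = false
[2.1.2] NOT false = true
[2.1] false AND true = false
[2.2.1] true OR false = true
[2.2.2.1] true AND false = false
[2.2.2] NOT false = true
[2.2] true AND true = true
[2] false AND true = false
[root] true → false = false
Overall: false → blocked

Blocked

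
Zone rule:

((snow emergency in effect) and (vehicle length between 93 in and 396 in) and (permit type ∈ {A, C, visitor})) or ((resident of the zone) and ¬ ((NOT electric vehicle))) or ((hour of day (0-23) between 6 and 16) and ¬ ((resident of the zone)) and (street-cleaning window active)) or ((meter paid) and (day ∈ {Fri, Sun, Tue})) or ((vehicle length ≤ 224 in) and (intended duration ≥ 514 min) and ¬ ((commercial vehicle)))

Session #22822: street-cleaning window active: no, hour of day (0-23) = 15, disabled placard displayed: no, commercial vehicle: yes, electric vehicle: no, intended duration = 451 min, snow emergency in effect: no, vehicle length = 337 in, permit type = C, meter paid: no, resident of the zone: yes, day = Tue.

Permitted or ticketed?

Ticketed

Atomic conditions:
  snow emergency in effect: no → false
  vehicle length between 93 in and 396 in: 337 in [93, 396] is true
  permit type ∈ {A, C, visitor}: C is in the set → true
  resident of the zone: yes → true
  NOT electric vehicle: no → true
  hour of day (0-23) between 6 and 16: 15 in [6, 16] is true
  street-cleaning window active: no → false
  meter paid: no → false
  day ∈ {Fri, Sun, Tue}: Tue is in the set → true
  vehicle length ≤ 224 in: 337 ≤ 224 is false
  intended duration ≥ 514 min: 451 ≥ 514 is false
  commercial vehicle: yes → true
Combine:
[1] false AND true AND true = false
[2.2] NOT true = false
[2] true AND false = false
[3.2] NOT true = false
[3] true AND false AND false = false
[4] false AND true = false
[5.3] NOT true = false
[5] false AND false AND false = false
[root] false OR false OR false OR false OR false = false
Overall: false → ticketed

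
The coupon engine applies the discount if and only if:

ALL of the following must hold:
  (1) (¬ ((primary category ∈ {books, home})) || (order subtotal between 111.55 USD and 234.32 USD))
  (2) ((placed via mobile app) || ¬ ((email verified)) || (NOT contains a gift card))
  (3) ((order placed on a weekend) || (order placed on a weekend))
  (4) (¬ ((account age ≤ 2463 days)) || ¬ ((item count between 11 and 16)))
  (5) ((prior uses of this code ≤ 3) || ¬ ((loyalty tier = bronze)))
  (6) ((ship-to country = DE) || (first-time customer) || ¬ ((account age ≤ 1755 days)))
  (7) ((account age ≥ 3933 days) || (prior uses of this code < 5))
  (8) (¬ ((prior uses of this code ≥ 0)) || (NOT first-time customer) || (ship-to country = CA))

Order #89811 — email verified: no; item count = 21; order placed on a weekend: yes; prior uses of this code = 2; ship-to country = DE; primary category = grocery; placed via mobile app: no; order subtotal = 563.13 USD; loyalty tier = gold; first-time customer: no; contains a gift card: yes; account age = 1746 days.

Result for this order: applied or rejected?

Atomic conditions:
  primary category ∈ {books, home}: grocery is not in the set → false
  order subtotal between 111.55 USD and 234.32 USD: 563.13 in [111.55, 234.32] is false
  placed via mobile app: no → false
  email verified: no → false
  NOT contains a gift card: yes → false
  order placed on a weekend: yes → true
  account age ≤ 2463 days: 1746 ≤ 2463 is true
  item count between 11 and 16: 21 in [11, 16] is false
  prior uses of this code ≤ 3: 2 ≤ 3 is true
  loyalty tier = bronze: gold == bronze is false
  ship-to country = DE: DE == DE is true
  first-time customer: no → false
  account age ≤ 1755 days: 1746 ≤ 1755 is true
  account age ≥ 3933 days: 1746 ≥ 3933 is false
  prior uses of this code < 5: 2 < 5 is true
  prior uses of this code ≥ 0: 2 ≥ 0 is true
  NOT first-time customer: no → true
  ship-to country = CA: DE == CA is false
Combine:
[1.1] NOT false = true
[1] true OR false = true
[2.2] NOT false = true
[2] false OR true OR false = true
[3] true OR true = true
[4.1] NOT true = false
[4.2] NOT false = true
[4] false OR true = true
[5.2] NOT false = true
[5] true OR true = true
[6.3] NOT true = false
[6] true OR false OR false = true
[7] false OR true = true
[8.1] NOT true = false
[8] false OR true OR false = true
[root] true AND true AND true AND true AND true AND true AND true AND true = true
Overall: true → applied

Applied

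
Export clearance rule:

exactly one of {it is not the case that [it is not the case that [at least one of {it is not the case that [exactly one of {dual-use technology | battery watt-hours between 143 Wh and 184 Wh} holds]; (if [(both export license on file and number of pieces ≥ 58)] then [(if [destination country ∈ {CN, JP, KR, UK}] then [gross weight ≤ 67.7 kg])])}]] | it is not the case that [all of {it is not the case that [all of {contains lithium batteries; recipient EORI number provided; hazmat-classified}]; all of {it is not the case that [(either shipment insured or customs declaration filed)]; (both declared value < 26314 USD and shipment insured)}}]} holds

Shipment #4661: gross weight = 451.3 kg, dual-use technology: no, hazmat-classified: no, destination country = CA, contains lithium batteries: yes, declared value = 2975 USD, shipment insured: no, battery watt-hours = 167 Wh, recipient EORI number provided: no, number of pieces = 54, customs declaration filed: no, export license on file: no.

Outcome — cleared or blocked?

Blocked

Atomic conditions:
  dual-use technology: no → false
  battery watt-hours between 143 Wh and 184 Wh: 167 in [143, 184] is true
  export license on file: no → false
  number of pieces ≥ 58: 54 ≥ 58 is false
  destination country ∈ {CN, JP, KR, UK}: CA is not in the set → false
  gross weight ≤ 67.7 kg: 451.3 ≤ 67.7 is false
  contains lithium batteries: yes → true
  recipient EORI number provided: no → false
  hazmat-classified: no → false
  shipment insured: no → false
  customs declaration filed: no → false
  declared value < 26314 USD: 2975 < 26314 is true
Combine:
[1.1.1.1.1] exactly-one(false, true) = true
[1.1.1.1] NOT true = false
[1.1.1.2.1] false AND false = false
[1.1.1.2.2] false → false (antecedent false ⇒ implication holds) = true
[1.1.1.2] false → true (antecedent false ⇒ implication holds) = true
[1.1.1] false OR true = true
[1.1] NOT true = false
[1] NOT false = true
[2.1.1.1] true AND false AND false = false
[2.1.1] NOT false = true
[2.1.2.1.1] false OR false = false
[2.1.2.1] NOT false = true
[2.1.2.2] true AND false = false
[2.1.2] true AND false = false
[2.1] true AND false = false
[2] NOT false = true
[root] exactly-one(true, true) = false
Overall: false → blocked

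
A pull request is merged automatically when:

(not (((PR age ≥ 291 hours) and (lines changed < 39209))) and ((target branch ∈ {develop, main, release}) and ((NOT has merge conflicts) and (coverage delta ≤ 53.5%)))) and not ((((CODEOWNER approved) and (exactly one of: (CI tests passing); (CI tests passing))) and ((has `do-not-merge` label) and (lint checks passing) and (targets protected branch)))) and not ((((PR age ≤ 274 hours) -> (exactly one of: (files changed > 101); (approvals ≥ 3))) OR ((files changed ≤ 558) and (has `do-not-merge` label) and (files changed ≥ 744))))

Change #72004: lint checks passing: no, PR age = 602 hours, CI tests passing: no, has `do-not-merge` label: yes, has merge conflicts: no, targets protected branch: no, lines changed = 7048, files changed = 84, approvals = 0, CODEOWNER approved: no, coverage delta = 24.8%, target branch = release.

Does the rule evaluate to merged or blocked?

Blocked

Atomic conditions:
  PR age ≥ 291 hours: 602 ≥ 291 is true
  lines changed < 39209: 7048 < 39209 is true
  target branch ∈ {develop, main, release}: release is in the set → true
  NOT has merge conflicts: no → true
  coverage delta ≤ 53.5%: 24.8 ≤ 53.5 is true
  CODEOWNER approved: no → false
  CI tests passing: no → false
  has `do-not-merge` label: yes → true
  lint checks passing: no → false
  targets protected branch: no → false
  PR age ≤ 274 hours: 602 ≤ 274 is false
  files changed > 101: 84 > 101 is false
  approvals ≥ 3: 0 ≥ 3 is false
  files changed ≤ 558: 84 ≤ 558 is true
  files changed ≥ 744: 84 ≥ 744 is false
Combine:
[1.1.1] true AND true = true
[1.1] NOT true = false
[1.2.2] true AND true = true
[1.2] true AND true = true
[1] false AND true = false
[2.1.1.2] exactly-one(false, false) = false
[2.1.1] false AND false = false
[2.1.2] true AND false AND false = false
[2.1] false AND false = false
[2] NOT false = true
[3.1.1.2] exactly-one(false, false) = false
[3.1.1] false → false (antecedent false ⇒ implication holds) = true
[3.1.2] true AND true AND false = false
[3.1] true OR false = true
[3] NOT true = false
[root] false AND true AND false = false
Overall: false → blocked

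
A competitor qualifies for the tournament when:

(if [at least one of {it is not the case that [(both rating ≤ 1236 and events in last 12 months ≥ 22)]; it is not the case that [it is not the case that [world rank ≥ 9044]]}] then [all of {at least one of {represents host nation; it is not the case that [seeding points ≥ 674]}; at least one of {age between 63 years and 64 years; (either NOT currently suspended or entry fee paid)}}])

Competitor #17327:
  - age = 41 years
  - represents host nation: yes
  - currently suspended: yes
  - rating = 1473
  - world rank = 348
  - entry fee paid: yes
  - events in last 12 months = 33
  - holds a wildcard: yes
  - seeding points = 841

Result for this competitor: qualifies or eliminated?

Atomic conditions:
  rating ≤ 1236: 1473 ≤ 1236 is false
  events in last 12 months ≥ 22: 33 ≥ 22 is true
  world rank ≥ 9044: 348 ≥ 9044 is false
  represents host nation: yes → true
  seeding points ≥ 674: 841 ≥ 674 is true
  age between 63 years and 64 years: 41 in [63, 64] is false
  NOT currently suspended: yes → false
  entry fee paid: yes → true
Combine:
[1.1.1] false AND true = false
[1.1] NOT false = true
[1.2.1] NOT false = true
[1.2] NOT true = false
[1] true OR false = true
[2.1.2] NOT true = false
[2.1] true OR false = true
[2.2.2] false OR true = true
[2.2] false OR true = true
[2] true AND true = true
[root] true → true = true
Overall: true → qualifies

Qualifies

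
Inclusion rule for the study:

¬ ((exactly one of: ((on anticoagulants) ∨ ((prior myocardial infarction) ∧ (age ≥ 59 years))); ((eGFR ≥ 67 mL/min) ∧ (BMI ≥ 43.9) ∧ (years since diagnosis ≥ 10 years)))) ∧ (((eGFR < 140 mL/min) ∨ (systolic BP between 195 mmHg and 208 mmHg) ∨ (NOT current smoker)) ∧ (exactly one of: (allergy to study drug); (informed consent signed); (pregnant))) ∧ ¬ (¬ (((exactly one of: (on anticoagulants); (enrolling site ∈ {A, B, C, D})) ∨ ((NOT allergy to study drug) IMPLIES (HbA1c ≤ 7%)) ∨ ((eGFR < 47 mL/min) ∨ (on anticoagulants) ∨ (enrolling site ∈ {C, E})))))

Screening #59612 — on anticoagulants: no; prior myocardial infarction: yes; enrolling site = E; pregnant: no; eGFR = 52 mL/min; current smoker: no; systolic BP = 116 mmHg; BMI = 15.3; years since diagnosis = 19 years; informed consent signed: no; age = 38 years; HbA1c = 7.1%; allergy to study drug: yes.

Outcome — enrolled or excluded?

Enrolled

Atomic conditions:
  on anticoagulants: no → false
  prior myocardial infarction: yes → true
  age ≥ 59 years: 38 ≥ 59 is false
  eGFR ≥ 67 mL/min: 52 ≥ 67 is false
  BMI ≥ 43.9: 15.3 ≥ 43.9 is false
  years since diagnosis ≥ 10 years: 19 ≥ 10 is true
  eGFR < 140 mL/min: 52 < 140 is true
  systolic BP between 195 mmHg and 208 mmHg: 116 in [195, 208] is false
  NOT current smoker: no → true
  allergy to study drug: yes → true
  informed consent signed: no → false
  pregnant: no → false
  enrolling site ∈ {A, B, C, D}: E is not in the set → false
  NOT allergy to study drug: yes → false
  HbA1c ≤ 7%: 7.1 ≤ 7 is false
  eGFR < 47 mL/min: 52 < 47 is false
  enrolling site ∈ {C, E}: E is in the set → true
Combine:
[1.1.1.2] true AND false = false
[1.1.1] false OR false = false
[1.1.2] false AND false AND true = false
[1.1] exactly-one(false, false) = false
[1] NOT false = true
[2.1] true OR false OR true = true
[2.2] exactly-one(true, false, false) = true
[2] true AND true = true
[3.1.1.1] exactly-one(false, false) = false
[3.1.1.2] false → false (antecedent false ⇒ implication holds) = true
[3.1.1.3] false OR false OR true = true
[3.1.1] false OR true OR true = true
[3.1] NOT true = false
[3] NOT false = true
[root] true AND true AND true = true
Overall: true → enrolled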